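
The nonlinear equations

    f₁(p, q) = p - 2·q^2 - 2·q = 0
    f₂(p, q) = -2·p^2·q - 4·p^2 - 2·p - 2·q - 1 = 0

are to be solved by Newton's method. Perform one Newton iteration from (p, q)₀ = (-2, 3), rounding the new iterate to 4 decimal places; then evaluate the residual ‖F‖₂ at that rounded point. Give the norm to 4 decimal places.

13.8731

At (-2, 3): F = (-26.0000, -43.0000).
Jacobian J = [[1, -4·q - 2], [-4·p·q - 8·p - 2, -2·p^2 - 2]].
At the point, J = [[1.0000, -14.0000], [38.0000, -10.0000]] (det J = 522.0000).
Solving J·Δ = −F gives Δ = (0.6552, -1.8103).
Then the next iterate is (p, q)₁ = (-1.3448, 1.1897).
Re-evaluating at (-1.3448, 1.1897): F = (-6.554972, -12.226862), so ‖F‖₂ = 13.8731.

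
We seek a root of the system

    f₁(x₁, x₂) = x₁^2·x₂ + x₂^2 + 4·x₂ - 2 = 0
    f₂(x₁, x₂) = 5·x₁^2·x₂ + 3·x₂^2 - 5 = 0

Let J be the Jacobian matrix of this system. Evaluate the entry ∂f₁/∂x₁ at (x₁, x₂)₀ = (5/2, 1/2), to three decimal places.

2.500

∂f₁/∂x₁ = 2·x₁·x₂.
At (5/2, 1/2) this is 2.500.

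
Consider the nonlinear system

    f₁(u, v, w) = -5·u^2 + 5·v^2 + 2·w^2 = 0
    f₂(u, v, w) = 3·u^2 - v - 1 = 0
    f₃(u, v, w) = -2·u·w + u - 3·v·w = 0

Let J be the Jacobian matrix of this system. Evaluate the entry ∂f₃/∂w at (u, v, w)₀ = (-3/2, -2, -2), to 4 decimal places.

9.0000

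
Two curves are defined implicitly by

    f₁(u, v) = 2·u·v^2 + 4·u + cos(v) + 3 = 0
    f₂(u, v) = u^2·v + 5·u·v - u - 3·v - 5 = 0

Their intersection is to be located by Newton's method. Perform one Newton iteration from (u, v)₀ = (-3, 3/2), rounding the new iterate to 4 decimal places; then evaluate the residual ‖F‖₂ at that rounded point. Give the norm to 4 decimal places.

11.0479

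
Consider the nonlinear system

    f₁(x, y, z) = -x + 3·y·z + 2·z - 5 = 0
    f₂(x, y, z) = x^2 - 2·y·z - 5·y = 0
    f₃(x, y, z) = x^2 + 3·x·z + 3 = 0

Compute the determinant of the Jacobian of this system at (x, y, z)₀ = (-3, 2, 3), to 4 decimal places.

-429.0000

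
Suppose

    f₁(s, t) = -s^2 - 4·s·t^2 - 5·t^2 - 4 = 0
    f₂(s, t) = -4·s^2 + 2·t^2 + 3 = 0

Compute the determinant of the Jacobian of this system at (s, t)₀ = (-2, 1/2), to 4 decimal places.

-42.0000

J = [[-2·s - 4·t^2, -8·s·t - 10·t], [-8·s, 4·t]].
At the point, J = [[3.0000, 3.0000], [16.0000, 2.0000]].
det J = -42.0000.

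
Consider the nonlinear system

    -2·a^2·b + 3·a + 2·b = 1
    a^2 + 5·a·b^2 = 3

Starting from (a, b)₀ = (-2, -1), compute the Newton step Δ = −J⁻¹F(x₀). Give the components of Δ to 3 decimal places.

(-0.787, 0.489)

At (-2, -1): F = (-1.000, -9.000).
Jacobian J = [[-4·a·b + 3, -2·a^2 + 2], [2·a + 5·b^2, 10·a·b]].
At the point, J = [[-5.000, -6.000], [1.000, 20.000]] (det J = -94.000).
Solving J·Δ = −F gives Δ = (-0.787, 0.489).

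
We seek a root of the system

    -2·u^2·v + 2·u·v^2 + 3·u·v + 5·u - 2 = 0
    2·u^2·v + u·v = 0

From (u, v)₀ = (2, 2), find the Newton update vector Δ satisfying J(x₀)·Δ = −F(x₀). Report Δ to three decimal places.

At (2, 2): F = (20.000, 20.000).
Jacobian J = [[-4·u·v + 2·v^2 + 3·v + 5, -2·u^2 + 4·u·v + 3·u], [4·u·v + v, 2·u^2 + u]].
At the point, J = [[3.000, 14.000], [18.000, 10.000]] (det J = -222.000).
Solving J·Δ = −F gives Δ = (-0.360, -1.351).

(-0.360, -1.351)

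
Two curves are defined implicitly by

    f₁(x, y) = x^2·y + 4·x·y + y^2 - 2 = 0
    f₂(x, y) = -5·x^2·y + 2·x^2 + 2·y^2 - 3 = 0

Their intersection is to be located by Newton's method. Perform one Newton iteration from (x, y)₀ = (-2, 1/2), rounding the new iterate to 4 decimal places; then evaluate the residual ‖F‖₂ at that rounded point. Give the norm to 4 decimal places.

696.3948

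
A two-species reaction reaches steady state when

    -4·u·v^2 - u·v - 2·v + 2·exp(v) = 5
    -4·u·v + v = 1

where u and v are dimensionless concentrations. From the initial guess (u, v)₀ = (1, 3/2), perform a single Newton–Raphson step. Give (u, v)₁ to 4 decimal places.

(0.0272, 1.6124)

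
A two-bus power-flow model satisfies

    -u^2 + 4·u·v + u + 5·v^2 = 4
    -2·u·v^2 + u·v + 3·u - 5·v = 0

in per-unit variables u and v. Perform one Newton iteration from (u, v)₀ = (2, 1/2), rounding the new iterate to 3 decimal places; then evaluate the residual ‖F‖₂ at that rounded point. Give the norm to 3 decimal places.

1.379

At (2, 1/2): F = (-0.750, 3.500).
Jacobian J = [[-2·u + 4·v + 1, 4·u + 10·v], [-2·v^2 + v + 3, -4·u·v + u - 5]].
At the point, J = [[-1.000, 13.000], [3.000, -7.000]] (det J = -32.000).
Solving J·Δ = −F gives Δ = (-1.258, -0.039).
Then the next iterate is (u, v)₁ = (0.742, 0.461).
Re-evaluating at (0.742, 0.461): F = (-1.37771, -0.05232), so ‖F‖₂ = 1.379.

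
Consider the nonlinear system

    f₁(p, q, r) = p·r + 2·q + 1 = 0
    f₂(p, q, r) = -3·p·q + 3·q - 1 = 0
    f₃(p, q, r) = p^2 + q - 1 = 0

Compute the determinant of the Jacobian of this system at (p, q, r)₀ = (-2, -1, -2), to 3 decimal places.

-78.000

J = [[r, 2, p], [-3·q, -3·p + 3, 0], [2·p, 1, 0]].
At the point, J = [[-2.000, 2.000, -2.000], [3.000, 9.000, 0.000], [-4.000, 1.000, 0.000]].
det J = -78.000.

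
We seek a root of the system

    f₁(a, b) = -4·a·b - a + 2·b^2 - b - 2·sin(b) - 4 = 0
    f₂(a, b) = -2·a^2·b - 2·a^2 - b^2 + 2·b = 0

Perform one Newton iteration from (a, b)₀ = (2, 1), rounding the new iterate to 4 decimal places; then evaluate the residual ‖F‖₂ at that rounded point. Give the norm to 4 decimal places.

At (2, 1): F = (-14.682942, -15.0000).
Jacobian J = [[-4·b - 1, -4·a + 4·b - 2·cos(b) - 1], [-4·a·b - 4·a, -2·a^2 - 2·b + 2]].
At the point, J = [[-5.0000, -6.080605], [-16.0000, -8.0000]] (det J = -57.289674).
Solving J·Δ = −F gives Δ = (0.4583, -2.7916).
Then the next iterate is (a, b)₁ = (2.4583, -1.7916).
Re-evaluating at (2.4583, -1.7916): F = (21.321566, 2.774625), so ‖F‖₂ = 21.5013.

21.5013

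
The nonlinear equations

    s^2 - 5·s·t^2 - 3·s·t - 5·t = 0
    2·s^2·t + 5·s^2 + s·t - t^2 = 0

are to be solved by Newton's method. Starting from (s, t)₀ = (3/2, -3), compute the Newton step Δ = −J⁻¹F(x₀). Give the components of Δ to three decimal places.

At (3/2, -3): F = (-36.750, -15.750).
Jacobian J = [[2·s - 5·t^2 - 3·t, -10·s·t - 3·s - 5], [4·s·t + 10·s + t, 2·s^2 + s - 2·t]].
At the point, J = [[-33.000, 35.500], [-6.000, 12.000]] (det J = -183.000).
Solving J·Δ = −F gives Δ = (0.645, 1.635).

(0.645, 1.635)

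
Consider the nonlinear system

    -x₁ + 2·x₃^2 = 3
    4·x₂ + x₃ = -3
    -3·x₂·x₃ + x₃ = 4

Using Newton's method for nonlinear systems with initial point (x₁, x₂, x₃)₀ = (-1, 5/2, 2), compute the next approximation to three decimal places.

(13.800, -1.525, 3.100)

At (-1, 5/2, 2): F = (6.000, 15.000, -17.000).
Jacobian J = [[-1, 0, 4·x₃], [0, 4, 1], [0, -3·x₃, -3·x₂ + 1]].
At the point, J = [[-1.000, 0.000, 8.000], [0.000, 4.000, 1.000], [0.000, -6.000, -6.500]] (det J = 20.000).
Solving J·Δ = −F gives Δ = (14.800, -4.025, 1.100).
Then the next iterate is (x₁, x₂, x₃)₁ = (13.800, -1.525, 3.100).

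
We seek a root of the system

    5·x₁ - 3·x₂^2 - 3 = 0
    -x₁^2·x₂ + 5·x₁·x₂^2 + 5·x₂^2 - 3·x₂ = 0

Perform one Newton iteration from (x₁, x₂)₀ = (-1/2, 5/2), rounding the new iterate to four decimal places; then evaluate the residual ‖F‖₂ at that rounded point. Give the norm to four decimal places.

At (-1/2, 5/2): F = (-24.2500, 7.5000).
Jacobian J = [[5, -6·x₂], [-2·x₁·x₂ + 5·x₂^2, -x₁^2 + 10·x₁·x₂ + 10·x₂ - 3]].
At the point, J = [[5.0000, -15.0000], [33.7500, 9.2500]] (det J = 552.5000).
Solving J·Δ = −F gives Δ = (0.2024, -1.5492).
Then the next iterate is (x₁, x₂)₁ = (-0.2976, 0.9508).
Re-evaluating at (-0.2976, 0.9508): F = (-7.200062, 0.238312), so ‖F‖₂ = 7.2040.

7.2040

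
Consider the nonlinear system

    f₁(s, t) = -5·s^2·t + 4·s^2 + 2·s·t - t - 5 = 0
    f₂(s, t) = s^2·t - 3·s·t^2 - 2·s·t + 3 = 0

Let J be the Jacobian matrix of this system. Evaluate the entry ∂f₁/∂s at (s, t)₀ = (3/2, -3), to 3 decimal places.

51.000

∂f₁/∂s = -10·s·t + 8·s + 2·t.
At (3/2, -3) this is 51.000.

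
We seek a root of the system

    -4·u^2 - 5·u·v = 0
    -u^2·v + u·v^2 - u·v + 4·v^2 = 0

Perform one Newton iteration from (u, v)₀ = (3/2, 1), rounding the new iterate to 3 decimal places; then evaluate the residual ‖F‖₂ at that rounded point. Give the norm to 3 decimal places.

4.135

At (3/2, 1): F = (-16.500, 1.750).
Jacobian J = [[-8·u - 5·v, -5·u], [-2·u·v + v^2 - v, -u^2 + 2·u·v - u + 8·v]].
At the point, J = [[-17.000, -7.500], [-3.000, 7.250]] (det J = -145.750).
Solving J·Δ = −F gives Δ = (-0.731, -0.544).
Then the next iterate is (u, v)₁ = (0.769, 0.456).
Re-evaluating at (0.769, 0.456): F = (-4.11876, 0.37132), so ‖F‖₂ = 4.135.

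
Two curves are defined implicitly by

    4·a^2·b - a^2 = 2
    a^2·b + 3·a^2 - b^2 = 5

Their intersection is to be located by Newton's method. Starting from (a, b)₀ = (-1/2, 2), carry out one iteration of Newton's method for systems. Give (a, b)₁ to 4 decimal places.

(-0.7780, 0.3040)

At (-1/2, 2): F = (-0.2500, -7.7500).
Jacobian J = [[8·a·b - 2·a, 4·a^2], [2·a·b + 6·a, a^2 - 2·b]].
At the point, J = [[-7.0000, 1.0000], [-5.0000, -3.7500]] (det J = 31.2500).
Solving J·Δ = −F gives Δ = (-0.2780, -1.6960).
Then the next iterate is (a, b)₁ = (-0.7780, 0.3040).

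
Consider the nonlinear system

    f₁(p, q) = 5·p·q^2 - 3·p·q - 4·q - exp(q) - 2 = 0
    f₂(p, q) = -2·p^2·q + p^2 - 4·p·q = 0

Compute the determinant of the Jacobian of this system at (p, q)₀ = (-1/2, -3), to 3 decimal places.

18.749

J = [[5·q^2 - 3·q, 10·p·q - 3·p - exp(q) - 4], [-4·p·q + 2·p - 4·q, -2·p^2 - 4·p]].
At the point, J = [[54.000, 12.45021], [5.000, 1.500]].
det J = 18.749.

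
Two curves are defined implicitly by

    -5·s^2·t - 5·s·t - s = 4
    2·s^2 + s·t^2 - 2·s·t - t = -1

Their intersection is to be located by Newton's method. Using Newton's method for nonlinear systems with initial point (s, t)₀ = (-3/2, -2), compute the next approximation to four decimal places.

(-1.3559, -1.4735)

At (-3/2, -2): F = (5.0000, -4.5000).
Jacobian J = [[-10·s·t - 5·t - 1, -5·s^2 - 5·s], [4·s + t^2 - 2·t, 2·s·t - 2·s - 1]].
At the point, J = [[-21.0000, -3.7500], [2.0000, 8.0000]] (det J = -160.5000).
Solving J·Δ = −F gives Δ = (0.1441, 0.5265).
Then the next iterate is (s, t)₁ = (-1.3559, -1.4735).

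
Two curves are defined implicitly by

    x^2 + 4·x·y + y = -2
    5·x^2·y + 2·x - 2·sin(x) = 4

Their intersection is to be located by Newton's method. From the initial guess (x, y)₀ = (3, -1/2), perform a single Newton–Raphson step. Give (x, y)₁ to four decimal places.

(1.5378, -0.3962)

At (3, -1/2): F = (4.5000, -20.782240).
Jacobian J = [[2·x + 4·y, 4·x + 1], [10·x·y - 2·cos(x) + 2, 5·x^2]].
At the point, J = [[4.0000, 13.0000], [-11.020015, 45.0000]] (det J = 323.260195).
Solving J·Δ = −F gives Δ = (-1.4622, 0.1038).
Then the next iterate is (x, y)₁ = (1.5378, -0.3962).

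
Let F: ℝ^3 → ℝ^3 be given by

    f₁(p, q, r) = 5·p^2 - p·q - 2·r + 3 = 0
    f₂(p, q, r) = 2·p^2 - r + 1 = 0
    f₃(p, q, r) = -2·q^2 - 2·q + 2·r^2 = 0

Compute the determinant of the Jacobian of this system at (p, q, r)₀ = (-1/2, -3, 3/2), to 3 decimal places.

26.000

J = [[10·p - q, -p, -2], [4·p, 0, -1], [0, -4·q - 2, 4·r]].
At the point, J = [[-2.000, 0.500, -2.000], [-2.000, 0.000, -1.000], [0.000, 10.000, 6.000]].
det J = 26.000.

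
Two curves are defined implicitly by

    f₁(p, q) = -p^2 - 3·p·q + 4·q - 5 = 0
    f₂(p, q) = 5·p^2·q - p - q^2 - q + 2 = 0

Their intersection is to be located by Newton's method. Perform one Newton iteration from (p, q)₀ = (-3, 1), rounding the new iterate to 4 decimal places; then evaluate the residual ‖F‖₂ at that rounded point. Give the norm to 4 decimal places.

14.2756

At (-3, 1): F = (-1.0000, 48.0000).
Jacobian J = [[-2·p - 3·q, -3·p + 4], [10·p·q - 1, 5·p^2 - 2·q - 1]].
At the point, J = [[3.0000, 13.0000], [-31.0000, 42.0000]] (det J = 529.0000).
Solving J·Δ = −F gives Δ = (1.2590, -0.2136).
Then the next iterate is (p, q)₁ = (-1.7410, 0.7864).
Re-evaluating at (-1.7410, 0.7864): F = (-0.778114, 14.254386), so ‖F‖₂ = 14.2756.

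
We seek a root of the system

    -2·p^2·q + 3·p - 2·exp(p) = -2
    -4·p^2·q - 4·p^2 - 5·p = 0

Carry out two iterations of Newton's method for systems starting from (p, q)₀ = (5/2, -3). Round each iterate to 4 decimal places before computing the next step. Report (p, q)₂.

At (5/2, -3): F = (22.635012, 37.5000).
Jacobian J = [[-4·p·q - 2·exp(p) + 3, -2·p^2], [-8·p·q - 8·p - 5, -4·p^2]].
At the point, J = [[8.635012, -12.5000], [35.0000, -25.0000]] (det J = 221.624698).
Solving J·Δ = −F gives Δ = (0.4382, 2.1135).
Then the next iterate is (p, q)₁ = (2.9382, -0.8865).
Round to (2.9382, -0.8865) and repeat: F = (-11.642714, -18.610391), J = [[-24.344800, -17.266038], [-7.667886, -34.532077]].
Δ = (-0.1140, -0.5136), so (p, q)₂ = (2.8242, -1.4001).

(2.8242, -1.4001)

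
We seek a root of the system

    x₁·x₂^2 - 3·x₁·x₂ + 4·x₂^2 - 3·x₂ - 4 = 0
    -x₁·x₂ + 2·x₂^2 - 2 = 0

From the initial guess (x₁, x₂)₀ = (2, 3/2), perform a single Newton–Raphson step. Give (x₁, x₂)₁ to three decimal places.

At (2, 3/2): F = (-4.000, -0.500).
Jacobian J = [[x₂^2 - 3·x₂, 2·x₁·x₂ - 3·x₁ + 8·x₂ - 3], [-x₂, -x₁ + 4·x₂]].
At the point, J = [[-2.250, 9.000], [-1.500, 4.000]] (det J = 4.500).
Solving J·Δ = −F gives Δ = (2.556, 1.083).
Then the next iterate is (x₁, x₂)₁ = (4.556, 2.583).

(4.556, 2.583)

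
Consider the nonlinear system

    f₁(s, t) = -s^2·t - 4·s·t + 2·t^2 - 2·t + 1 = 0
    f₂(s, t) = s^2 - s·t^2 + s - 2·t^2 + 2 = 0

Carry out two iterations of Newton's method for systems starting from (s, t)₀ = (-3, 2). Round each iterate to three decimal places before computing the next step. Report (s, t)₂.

(-1.070, -0.248)

At (-3, 2): F = (11.000, 12.000).
Jacobian J = [[-2·s·t - 4·t, -s^2 - 4·s + 4·t - 2], [2·s - t^2 + 1, -2·s·t - 4·t]].
At the point, J = [[4.000, 9.000], [-9.000, 4.000]] (det J = 97.000).
Solving J·Δ = −F gives Δ = (0.660, -1.515).
Then the next iterate is (s, t)₁ = (-2.340, 0.485).
Round to (-2.340, 0.485) and repeat: F = (2.38438, 5.21558), J = [[0.32980, 3.82440], [-3.91522, 0.32980]].
Δ = (1.270, -0.733), so (s, t)₂ = (-1.070, -0.248).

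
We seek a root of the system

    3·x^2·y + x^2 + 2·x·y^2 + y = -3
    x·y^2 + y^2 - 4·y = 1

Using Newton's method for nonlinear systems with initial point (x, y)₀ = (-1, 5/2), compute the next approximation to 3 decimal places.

(0.297, 1.777)

At (-1, 5/2): F = (1.500, -11.000).
Jacobian J = [[6·x·y + 2·x + 2·y^2, 3·x^2 + 4·x·y + 1], [y^2, 2·x·y + 2·y - 4]].
At the point, J = [[-4.500, -6.000], [6.250, -4.000]] (det J = 55.500).
Solving J·Δ = −F gives Δ = (1.297, -0.723).
Then the next iterate is (x, y)₁ = (0.297, 1.777).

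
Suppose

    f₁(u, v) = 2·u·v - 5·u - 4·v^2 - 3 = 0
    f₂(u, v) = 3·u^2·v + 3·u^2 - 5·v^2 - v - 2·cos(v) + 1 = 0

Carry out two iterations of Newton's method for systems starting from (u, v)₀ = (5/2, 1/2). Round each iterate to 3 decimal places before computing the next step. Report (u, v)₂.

(0.251, 1.564)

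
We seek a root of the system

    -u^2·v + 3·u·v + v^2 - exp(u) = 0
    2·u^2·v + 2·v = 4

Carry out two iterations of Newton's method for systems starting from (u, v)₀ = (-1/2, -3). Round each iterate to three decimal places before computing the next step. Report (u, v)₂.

(1.898, -5.090)

At (-1/2, -3): F = (13.64347, -11.500).
Jacobian J = [[-2·u·v + 3·v - exp(u), -u^2 + 3·u + 2·v], [4·u·v, 2·u^2 + 2]].
At the point, J = [[-12.60653, -7.750], [6.000, 2.500]] (det J = 14.98367).
Solving J·Δ = −F gives Δ = (3.672, -4.212).
Then the next iterate is (u, v)₁ = (3.172, -7.212).
Round to (3.172, -7.212) and repeat: F = (32.09255, -163.55229), J = [[0.26178, -14.96958], [-91.50586, 22.12317]].
Δ = (-1.274, 2.122), so (u, v)₂ = (1.898, -5.090).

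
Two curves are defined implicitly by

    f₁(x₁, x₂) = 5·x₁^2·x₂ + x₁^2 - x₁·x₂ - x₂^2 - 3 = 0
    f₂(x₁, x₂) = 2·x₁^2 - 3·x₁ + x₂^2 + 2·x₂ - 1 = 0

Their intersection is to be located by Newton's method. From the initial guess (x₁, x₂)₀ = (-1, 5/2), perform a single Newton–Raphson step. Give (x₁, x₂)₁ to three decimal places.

(-0.840, 0.482)

At (-1, 5/2): F = (6.750, 15.250).
Jacobian J = [[10·x₁·x₂ + 2·x₁ - x₂, 5·x₁^2 - x₁ - 2·x₂], [4·x₁ - 3, 2·x₂ + 2]].
At the point, J = [[-29.500, 1.000], [-7.000, 7.000]] (det J = -199.500).
Solving J·Δ = −F gives Δ = (0.160, -2.018).
Then the next iterate is (x₁, x₂)₁ = (-0.840, 0.482).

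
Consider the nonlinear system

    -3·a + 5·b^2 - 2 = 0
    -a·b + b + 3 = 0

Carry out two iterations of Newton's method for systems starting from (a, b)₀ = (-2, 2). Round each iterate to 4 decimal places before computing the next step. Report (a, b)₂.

At (-2, 2): F = (24.0000, 9.0000).
Jacobian J = [[-3, 10·b], [-b, -a + 1]].
At the point, J = [[-3.0000, 20.0000], [-2.0000, 3.0000]] (det J = 31.0000).
Solving J·Δ = −F gives Δ = (3.4839, -0.6774).
Then the next iterate is (a, b)₁ = (1.4839, 1.3226).
Round to (1.4839, 1.3226) and repeat: F = (2.294654, 2.359994), J = [[-3.0000, 13.2260], [-1.3226, -0.4839]].
Δ = (1.7062, 0.2135), so (a, b)₂ = (3.1901, 1.5361).

(3.1901, 1.5361)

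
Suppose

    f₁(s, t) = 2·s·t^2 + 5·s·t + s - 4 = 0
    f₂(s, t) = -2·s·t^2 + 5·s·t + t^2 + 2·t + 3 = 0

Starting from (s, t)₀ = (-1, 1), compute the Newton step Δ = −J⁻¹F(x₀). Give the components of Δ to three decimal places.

At (-1, 1): F = (-12.000, 3.000).
Jacobian J = [[2·t^2 + 5·t + 1, 4·s·t + 5·s], [-2·t^2 + 5·t, -4·s·t + 5·s + 2·t + 2]].
At the point, J = [[8.000, -9.000], [3.000, 3.000]] (det J = 51.000).
Solving J·Δ = −F gives Δ = (0.176, -1.176).

(0.176, -1.176)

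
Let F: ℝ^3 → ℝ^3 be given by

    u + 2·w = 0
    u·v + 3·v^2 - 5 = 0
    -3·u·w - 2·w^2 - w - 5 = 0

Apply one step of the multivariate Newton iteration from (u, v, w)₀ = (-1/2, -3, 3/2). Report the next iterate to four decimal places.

At (-1/2, -3, 3/2): F = (2.5000, 23.5000, -8.7500).
Jacobian J = [[1, 0, 2], [v, u + 6·v, 0], [-3·w, 0, -3·u - 4·w - 1]].
At the point, J = [[1.0000, 0.0000, 2.0000], [-3.0000, -18.5000, 0.0000], [-4.5000, 0.0000, -5.5000]] (det J = -64.7500).
Solving J·Δ = −F gives Δ = (-1.0714, 1.4440, -0.7143).
Then the next iterate is (u, v, w)₁ = (-1.5714, -1.5560, 0.7857).

(-1.5714, -1.5560, 0.7857)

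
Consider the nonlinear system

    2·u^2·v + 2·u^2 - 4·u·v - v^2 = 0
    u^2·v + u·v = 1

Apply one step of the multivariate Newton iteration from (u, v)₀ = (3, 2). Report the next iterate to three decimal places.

At (3, 2): F = (26.000, 23.000).
Jacobian J = [[4·u·v + 4·u - 4·v, 2·u^2 - 4·u - 2·v], [2·u·v + v, u^2 + u]].
At the point, J = [[28.000, 2.000], [14.000, 12.000]] (det J = 308.000).
Solving J·Δ = −F gives Δ = (-0.864, -0.909).
Then the next iterate is (u, v)₁ = (2.136, 1.091).

(2.136, 1.091)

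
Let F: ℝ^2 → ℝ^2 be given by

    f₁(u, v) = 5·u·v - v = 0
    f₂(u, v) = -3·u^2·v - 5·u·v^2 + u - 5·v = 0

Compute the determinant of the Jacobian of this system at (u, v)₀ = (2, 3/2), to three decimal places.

-98.250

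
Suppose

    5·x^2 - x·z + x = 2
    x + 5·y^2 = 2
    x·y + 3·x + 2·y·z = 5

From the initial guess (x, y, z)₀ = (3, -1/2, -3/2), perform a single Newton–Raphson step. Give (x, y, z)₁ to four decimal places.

(1.4600, -0.3580, -1.3500)

At (3, -1/2, -3/2): F = (50.5000, 2.2500, 4.0000).
Jacobian J = [[10·x - z + 1, 0, -x], [1, 10·y, 0], [y + 3, x + 2·z, 2·y]].
At the point, J = [[32.5000, 0.0000, -3.0000], [1.0000, -5.0000, 0.0000], [2.5000, 0.0000, -1.0000]] (det J = 125.0000).
Solving J·Δ = −F gives Δ = (-1.5400, 0.1420, 0.1500).
Then the next iterate is (x, y, z)₁ = (1.4600, -0.3580, -1.3500).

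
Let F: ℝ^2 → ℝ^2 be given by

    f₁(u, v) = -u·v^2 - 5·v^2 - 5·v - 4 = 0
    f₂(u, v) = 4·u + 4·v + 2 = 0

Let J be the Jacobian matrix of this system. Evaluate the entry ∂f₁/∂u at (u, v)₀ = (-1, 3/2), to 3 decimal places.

-2.250

∂f₁/∂u = -v^2.
At (-1, 3/2) this is -2.250.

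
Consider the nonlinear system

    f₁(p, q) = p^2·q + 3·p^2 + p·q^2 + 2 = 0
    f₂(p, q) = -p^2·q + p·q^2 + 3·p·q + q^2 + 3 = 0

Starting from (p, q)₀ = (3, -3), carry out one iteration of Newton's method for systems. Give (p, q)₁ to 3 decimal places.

At (3, -3): F = (29.000, 39.000).
Jacobian J = [[2·p·q + 6·p + q^2, p^2 + 2·p·q], [-2·p·q + q^2 + 3·q, -p^2 + 2·p·q + 3·p + 2·q]].
At the point, J = [[9.000, -9.000], [18.000, -24.000]] (det J = -54.000).
Solving J·Δ = −F gives Δ = (-6.389, -3.167).
Then the next iterate is (p, q)₁ = (-3.389, -6.167).

(-3.389, -6.167)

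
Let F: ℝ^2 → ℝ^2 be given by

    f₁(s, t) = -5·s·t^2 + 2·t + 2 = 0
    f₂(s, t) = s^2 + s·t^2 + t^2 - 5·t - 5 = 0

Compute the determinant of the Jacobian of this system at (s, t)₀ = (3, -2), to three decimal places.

J = [[-5·t^2, -10·s·t + 2], [2·s + t^2, 2·s·t + 2·t - 5]].
At the point, J = [[-20.000, 62.000], [10.000, -21.000]].
det J = -200.000.

-200.000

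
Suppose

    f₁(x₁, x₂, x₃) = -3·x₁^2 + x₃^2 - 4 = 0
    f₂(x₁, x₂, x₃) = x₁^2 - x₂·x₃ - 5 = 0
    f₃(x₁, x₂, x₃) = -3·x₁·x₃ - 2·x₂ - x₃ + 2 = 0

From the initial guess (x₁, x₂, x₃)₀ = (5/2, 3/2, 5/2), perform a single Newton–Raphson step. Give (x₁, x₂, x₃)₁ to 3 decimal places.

(1.172, -1.746, 1.817)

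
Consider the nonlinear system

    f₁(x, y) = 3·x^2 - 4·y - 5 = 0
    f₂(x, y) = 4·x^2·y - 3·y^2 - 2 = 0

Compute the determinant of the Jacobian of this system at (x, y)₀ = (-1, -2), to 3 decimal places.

J = [[6·x, -4], [8·x·y, 4·x^2 - 6·y]].
At the point, J = [[-6.000, -4.000], [16.000, 16.000]].
det J = -32.000.

-32.000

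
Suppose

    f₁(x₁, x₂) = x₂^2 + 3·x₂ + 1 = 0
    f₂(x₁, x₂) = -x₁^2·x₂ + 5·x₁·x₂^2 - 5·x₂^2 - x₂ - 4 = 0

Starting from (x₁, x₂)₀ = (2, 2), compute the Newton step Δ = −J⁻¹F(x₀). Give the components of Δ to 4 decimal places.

At (2, 2): F = (11.0000, 6.0000).
Jacobian J = [[0, 2·x₂ + 3], [-2·x₁·x₂ + 5·x₂^2, -x₁^2 + 10·x₁·x₂ - 10·x₂ - 1]].
At the point, J = [[0.0000, 7.0000], [12.0000, 15.0000]] (det J = -84.0000).
Solving J·Δ = −F gives Δ = (1.4643, -1.5714).

(1.4643, -1.5714)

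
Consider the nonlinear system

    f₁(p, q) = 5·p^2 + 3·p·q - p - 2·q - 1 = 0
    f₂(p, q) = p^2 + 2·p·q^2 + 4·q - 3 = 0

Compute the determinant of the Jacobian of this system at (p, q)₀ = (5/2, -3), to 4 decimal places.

-516.5000

J = [[10·p + 3·q - 1, 3·p - 2], [2·p + 2·q^2, 4·p·q + 4]].
At the point, J = [[15.0000, 5.5000], [23.0000, -26.0000]].
det J = -516.5000.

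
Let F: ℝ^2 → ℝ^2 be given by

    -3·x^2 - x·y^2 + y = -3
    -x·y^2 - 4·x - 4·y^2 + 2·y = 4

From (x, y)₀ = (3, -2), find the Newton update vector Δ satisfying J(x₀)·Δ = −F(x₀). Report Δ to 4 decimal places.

(-0.9281, 1.3525)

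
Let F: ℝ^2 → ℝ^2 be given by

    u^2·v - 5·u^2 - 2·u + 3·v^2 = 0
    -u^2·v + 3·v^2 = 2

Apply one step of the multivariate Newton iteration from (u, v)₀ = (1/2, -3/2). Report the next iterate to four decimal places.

(0.4271, -0.9578)

At (1/2, -3/2): F = (4.1250, 5.1250).
Jacobian J = [[2·u·v - 10·u - 2, u^2 + 6·v], [-2·u·v, -u^2 + 6·v]].
At the point, J = [[-8.5000, -8.7500], [1.5000, -9.2500]] (det J = 91.7500).
Solving J·Δ = −F gives Δ = (-0.0729, 0.5422).
Then the next iterate is (u, v)₁ = (0.4271, -0.9578).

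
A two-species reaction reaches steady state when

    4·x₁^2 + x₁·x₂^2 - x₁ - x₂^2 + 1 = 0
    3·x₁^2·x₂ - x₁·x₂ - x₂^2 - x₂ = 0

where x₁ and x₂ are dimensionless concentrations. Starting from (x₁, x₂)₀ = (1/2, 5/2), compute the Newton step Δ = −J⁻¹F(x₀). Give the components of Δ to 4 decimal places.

(-0.2696, -1.6475)

At (1/2, 5/2): F = (-1.6250, -8.1250).
Jacobian J = [[8·x₁ + x₂^2 - 1, 2·x₁·x₂ - 2·x₂], [6·x₁·x₂ - x₂, 3·x₁^2 - x₁ - 2·x₂ - 1]].
At the point, J = [[9.2500, -2.5000], [5.0000, -5.7500]] (det J = -40.6875).
Solving J·Δ = −F gives Δ = (-0.2696, -1.6475).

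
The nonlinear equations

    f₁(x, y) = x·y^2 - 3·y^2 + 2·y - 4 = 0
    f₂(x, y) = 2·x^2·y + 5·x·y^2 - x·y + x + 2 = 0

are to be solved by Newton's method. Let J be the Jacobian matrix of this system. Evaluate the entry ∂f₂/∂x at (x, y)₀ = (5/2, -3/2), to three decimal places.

∂f₂/∂x = 4·x·y + 5·y^2 - y + 1.
At (5/2, -3/2) this is -1.250.

-1.250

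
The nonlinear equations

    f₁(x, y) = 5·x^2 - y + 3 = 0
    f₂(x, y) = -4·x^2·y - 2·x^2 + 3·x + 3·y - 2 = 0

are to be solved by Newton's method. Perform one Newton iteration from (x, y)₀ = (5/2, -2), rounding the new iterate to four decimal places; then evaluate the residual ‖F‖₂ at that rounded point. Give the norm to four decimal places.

At (5/2, -2): F = (36.2500, 37.0000).
Jacobian J = [[10·x, -1], [-8·x·y - 4·x + 3, -4·x^2 + 3]].
At the point, J = [[25.0000, -1.0000], [33.0000, -22.0000]] (det J = -517.0000).
Solving J·Δ = −F gives Δ = (-1.4710, -0.5247).
Then the next iterate is (x, y)₁ = (1.0290, -2.5247).
Re-evaluating at (1.0290, -2.5247): F = (10.818905, 2.088241), so ‖F‖₂ = 11.0186.

11.0186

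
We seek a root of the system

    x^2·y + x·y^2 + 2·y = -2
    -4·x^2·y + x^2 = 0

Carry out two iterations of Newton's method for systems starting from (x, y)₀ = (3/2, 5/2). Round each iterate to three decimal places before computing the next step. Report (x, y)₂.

At (3/2, 5/2): F = (22.000, -20.250).
Jacobian J = [[2·x·y + y^2, x^2 + 2·x·y + 2], [-8·x·y + 2·x, -4·x^2]].
At the point, J = [[13.750, 11.750], [-27.000, -9.000]] (det J = 193.500).
Solving J·Δ = −F gives Δ = (-0.206, -1.631).
Then the next iterate is (x, y)₁ = (1.294, 0.869).
Round to (1.294, 0.869) and repeat: F = (6.17026, -4.14590), J = [[3.00413, 5.92341], [-6.40789, -6.69774]].
Δ = (0.940, -1.519), so (x, y)₂ = (2.234, -0.650).

(2.234, -0.650)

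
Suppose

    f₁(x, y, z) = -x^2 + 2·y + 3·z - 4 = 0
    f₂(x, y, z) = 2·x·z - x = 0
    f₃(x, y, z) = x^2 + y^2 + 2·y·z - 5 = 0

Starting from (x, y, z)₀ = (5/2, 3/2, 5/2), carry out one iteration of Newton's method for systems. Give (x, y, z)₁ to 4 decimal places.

(1.6304, 1.1576, 1.1957)

At (5/2, 3/2, 5/2): F = (0.2500, 10.0000, 11.0000).
Jacobian J = [[-2·x, 2, 3], [2·z - 1, 0, 2·x], [2·x, 2·y + 2·z, 2·y]].
At the point, J = [[-5.0000, 2.0000, 3.0000], [4.0000, 0.0000, 5.0000], [5.0000, 8.0000, 3.0000]] (det J = 322.0000).
Solving J·Δ = −F gives Δ = (-0.8696, -0.3424, -1.3043).
Then the next iterate is (x, y, z)₁ = (1.6304, 1.1576, 1.1957).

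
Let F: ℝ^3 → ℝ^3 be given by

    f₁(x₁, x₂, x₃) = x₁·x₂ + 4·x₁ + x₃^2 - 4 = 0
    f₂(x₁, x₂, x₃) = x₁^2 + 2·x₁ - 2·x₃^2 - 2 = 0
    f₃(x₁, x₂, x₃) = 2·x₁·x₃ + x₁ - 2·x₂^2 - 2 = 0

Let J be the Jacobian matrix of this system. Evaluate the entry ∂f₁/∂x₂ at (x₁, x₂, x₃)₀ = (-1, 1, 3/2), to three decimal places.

-1.000

∂f₁/∂x₂ = x₁.
At (-1, 1, 3/2) this is -1.000.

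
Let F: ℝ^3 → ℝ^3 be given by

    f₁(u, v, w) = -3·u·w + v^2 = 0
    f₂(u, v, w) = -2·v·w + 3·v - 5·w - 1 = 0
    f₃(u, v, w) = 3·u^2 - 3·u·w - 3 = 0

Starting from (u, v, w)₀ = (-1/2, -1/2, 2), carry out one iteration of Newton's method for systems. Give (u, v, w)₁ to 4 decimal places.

At (-1/2, -1/2, 2): F = (3.2500, -10.5000, 0.7500).
Jacobian J = [[-3·w, 2·v, -3·u], [0, -2·w + 3, -2·v - 5], [6·u - 3·w, 0, -3·u]].
At the point, J = [[-6.0000, -1.0000, 1.5000], [0.0000, -1.0000, -4.0000], [-9.0000, 0.0000, 1.5000]] (det J = -40.5000).
Solving J·Δ = −F gives Δ = (-0.4074, 1.2778, -2.9444).
Then the next iterate is (u, v, w)₁ = (-0.9074, 0.7778, -0.9444).

(-0.9074, 0.7778, -0.9444)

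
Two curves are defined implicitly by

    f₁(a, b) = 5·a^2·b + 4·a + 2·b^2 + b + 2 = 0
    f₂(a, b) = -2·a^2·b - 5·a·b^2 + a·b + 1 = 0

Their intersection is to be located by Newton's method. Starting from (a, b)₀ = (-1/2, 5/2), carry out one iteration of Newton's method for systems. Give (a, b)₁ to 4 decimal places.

(-0.6833, 0.8932)

At (-1/2, 5/2): F = (18.1250, 14.1250).
Jacobian J = [[10·a·b + 4, 5·a^2 + 4·b + 1], [-4·a·b - 5·b^2 + b, -2·a^2 - 10·a·b + a]].
At the point, J = [[-8.5000, 12.2500], [-23.7500, 11.5000]] (det J = 193.1875).
Solving J·Δ = −F gives Δ = (-0.1833, -1.6068).
Then the next iterate is (a, b)₁ = (-0.6833, 0.8932).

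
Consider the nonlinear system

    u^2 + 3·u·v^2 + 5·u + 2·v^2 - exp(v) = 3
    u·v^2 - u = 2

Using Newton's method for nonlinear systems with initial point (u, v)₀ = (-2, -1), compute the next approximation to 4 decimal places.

(0.3880, -0.5000)

At (-2, -1): F = (-13.367879, -2.0000).
Jacobian J = [[2·u + 3·v^2 + 5, 6·u·v + 4·v - exp(v)], [v^2 - 1, 2·u·v]].
At the point, J = [[4.0000, 7.632121], [0.0000, 4.0000]] (det J = 16.0000).
Solving J·Δ = −F gives Δ = (2.3880, 0.5000).
Then the next iterate is (u, v)₁ = (0.3880, -0.5000).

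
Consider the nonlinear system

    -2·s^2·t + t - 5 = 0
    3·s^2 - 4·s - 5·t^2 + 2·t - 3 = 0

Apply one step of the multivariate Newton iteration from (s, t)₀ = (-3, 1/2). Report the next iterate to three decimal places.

(-1.346, 0.290)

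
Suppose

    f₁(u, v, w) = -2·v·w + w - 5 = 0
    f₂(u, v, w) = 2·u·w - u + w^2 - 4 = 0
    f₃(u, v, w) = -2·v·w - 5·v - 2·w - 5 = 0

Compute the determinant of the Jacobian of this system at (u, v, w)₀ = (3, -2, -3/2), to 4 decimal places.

64.0000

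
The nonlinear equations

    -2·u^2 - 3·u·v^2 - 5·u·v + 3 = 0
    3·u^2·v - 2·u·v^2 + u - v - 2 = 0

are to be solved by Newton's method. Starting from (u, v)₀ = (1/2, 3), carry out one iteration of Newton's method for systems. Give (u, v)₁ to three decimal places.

(0.575, 1.104)

At (1/2, 3): F = (-18.500, -11.250).
Jacobian J = [[-4·u - 3·v^2 - 5·v, -6·u·v - 5·u], [6·u·v - 2·v^2 + 1, 3·u^2 - 4·u·v - 1]].
At the point, J = [[-44.000, -11.500], [-8.000, -6.250]] (det J = 183.000).
Solving J·Δ = −F gives Δ = (0.075, -1.896).
Then the next iterate is (u, v)₁ = (0.575, 1.104).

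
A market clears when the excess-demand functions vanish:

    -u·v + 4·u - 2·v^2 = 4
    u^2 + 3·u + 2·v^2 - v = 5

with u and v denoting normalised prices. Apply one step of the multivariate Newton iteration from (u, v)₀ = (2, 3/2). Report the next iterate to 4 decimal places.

(1.3212, 0.8504)

At (2, 3/2): F = (-3.5000, 8.0000).
Jacobian J = [[-v + 4, -u - 4·v], [2·u + 3, 4·v - 1]].
At the point, J = [[2.5000, -8.0000], [7.0000, 5.0000]] (det J = 68.5000).
Solving J·Δ = −F gives Δ = (-0.6788, -0.6496).
Then the next iterate is (u, v)₁ = (1.3212, 0.8504).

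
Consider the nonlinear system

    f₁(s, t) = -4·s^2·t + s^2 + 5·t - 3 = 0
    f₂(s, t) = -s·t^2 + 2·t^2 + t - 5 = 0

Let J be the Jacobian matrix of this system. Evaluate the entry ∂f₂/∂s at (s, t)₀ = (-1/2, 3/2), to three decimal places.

-2.250

∂f₂/∂s = -t^2.
At (-1/2, 3/2) this is -2.250.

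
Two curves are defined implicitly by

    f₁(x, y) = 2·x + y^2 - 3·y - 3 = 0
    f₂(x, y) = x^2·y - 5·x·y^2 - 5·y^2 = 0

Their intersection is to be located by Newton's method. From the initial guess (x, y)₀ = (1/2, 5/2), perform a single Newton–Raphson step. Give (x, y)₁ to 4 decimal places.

(13.0625, -8.4375)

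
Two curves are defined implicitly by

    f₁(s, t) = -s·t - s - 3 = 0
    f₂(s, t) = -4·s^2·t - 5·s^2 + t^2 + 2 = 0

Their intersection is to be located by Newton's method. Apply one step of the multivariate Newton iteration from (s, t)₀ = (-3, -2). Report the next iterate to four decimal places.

(-13.0714, 3.3571)

At (-3, -2): F = (-6.0000, 33.0000).
Jacobian J = [[-t - 1, -s], [-8·s·t - 10·s, -4·s^2 + 2·t]].
At the point, J = [[1.0000, 3.0000], [-18.0000, -40.0000]] (det J = 14.0000).
Solving J·Δ = −F gives Δ = (-10.0714, 5.3571).
Then the next iterate is (s, t)₁ = (-13.0714, 3.3571).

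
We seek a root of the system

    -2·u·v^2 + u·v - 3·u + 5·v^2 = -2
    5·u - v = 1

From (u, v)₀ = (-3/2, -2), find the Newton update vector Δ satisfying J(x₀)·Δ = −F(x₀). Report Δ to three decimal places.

(1.436, 0.681)

At (-3/2, -2): F = (41.500, -6.500).
Jacobian J = [[-2·v^2 + v - 3, -4·u·v + u + 10·v], [5, -1]].
At the point, J = [[-13.000, -33.500], [5.000, -1.000]] (det J = 180.500).
Solving J·Δ = −F gives Δ = (1.436, 0.681).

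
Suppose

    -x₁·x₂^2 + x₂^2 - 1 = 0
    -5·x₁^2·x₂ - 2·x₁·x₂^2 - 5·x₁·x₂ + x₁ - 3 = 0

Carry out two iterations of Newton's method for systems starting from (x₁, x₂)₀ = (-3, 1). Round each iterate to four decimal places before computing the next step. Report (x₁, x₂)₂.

At (-3, 1): F = (3.0000, -30.0000).
Jacobian J = [[-x₂^2, -2·x₁·x₂ + 2·x₂], [-10·x₁·x₂ - 2·x₂^2 - 5·x₂ + 1, -5·x₁^2 - 4·x₁·x₂ - 5·x₁]].
At the point, J = [[-1.0000, 8.0000], [24.0000, -18.0000]] (det J = -174.0000).
Solving J·Δ = −F gives Δ = (1.0690, -0.2414).
Then the next iterate is (x₁, x₂)₁ = (-1.9310, 0.7586).
Round to (-1.9310, 0.7586) and repeat: F = (0.686714, -9.527427), J = [[-0.575474, 4.446913], [10.704618, -3.129379]].
Δ = (0.8781, -0.0408), so (x₁, x₂)₂ = (-1.0529, 0.7178).

(-1.0529, 0.7178)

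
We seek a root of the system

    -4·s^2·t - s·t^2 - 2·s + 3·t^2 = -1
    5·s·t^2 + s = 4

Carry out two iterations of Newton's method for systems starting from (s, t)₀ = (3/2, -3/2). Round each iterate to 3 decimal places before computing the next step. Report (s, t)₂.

At (3/2, -3/2): F = (14.875, 14.375).
Jacobian J = [[-8·s·t - t^2 - 2, -4·s^2 - 2·s·t + 6·t], [5·t^2 + 1, 10·s·t]].
At the point, J = [[13.750, -13.500], [12.250, -22.500]] (det J = -144.000).
Solving J·Δ = −F gives Δ = (-0.977, 0.107).
Then the next iterate is (s, t)₁ = (0.523, -1.393).
Round to (0.523, -1.393) and repeat: F = (6.28460, 1.59727), J = [[1.88786, -7.99504], [10.70225, -7.28539]].
Δ = (0.460, 0.895), so (s, t)₂ = (0.983, -0.498).

(0.983, -0.498)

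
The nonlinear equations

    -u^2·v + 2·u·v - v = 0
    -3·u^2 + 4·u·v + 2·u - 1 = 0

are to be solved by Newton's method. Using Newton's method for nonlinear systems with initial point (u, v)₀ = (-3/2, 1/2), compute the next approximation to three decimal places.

(-0.486, 0.406)

At (-3/2, 1/2): F = (-3.125, -13.750).
Jacobian J = [[-2·u·v + 2·v, -u^2 + 2·u - 1], [-6·u + 4·v + 2, 4·u]].
At the point, J = [[2.500, -6.250], [13.000, -6.000]] (det J = 66.250).
Solving J·Δ = −F gives Δ = (1.014, -0.094).
Then the next iterate is (u, v)₁ = (-0.486, 0.406).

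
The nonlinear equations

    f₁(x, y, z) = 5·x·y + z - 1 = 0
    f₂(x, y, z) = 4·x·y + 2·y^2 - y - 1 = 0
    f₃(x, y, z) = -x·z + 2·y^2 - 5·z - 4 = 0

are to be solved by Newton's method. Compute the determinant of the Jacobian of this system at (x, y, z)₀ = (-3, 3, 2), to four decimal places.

-188.0000

J = [[5·y, 5·x, 1], [4·y, 4·x + 4·y - 1, 0], [-z, 4·y, -x - 5]].
At the point, J = [[15.0000, -15.0000, 1.0000], [12.0000, -1.0000, 0.0000], [-2.0000, 12.0000, -2.0000]].
det J = -188.0000.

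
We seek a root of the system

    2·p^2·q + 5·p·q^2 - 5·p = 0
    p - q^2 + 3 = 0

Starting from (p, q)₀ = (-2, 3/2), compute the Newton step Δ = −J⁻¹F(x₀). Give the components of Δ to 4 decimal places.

(0.6624, -0.1959)

At (-2, 3/2): F = (-0.5000, -1.2500).
Jacobian J = [[4·p·q + 5·q^2 - 5, 2·p^2 + 10·p·q], [1, -2·q]].
At the point, J = [[-5.7500, -22.0000], [1.0000, -3.0000]] (det J = 39.2500).
Solving J·Δ = −F gives Δ = (0.6624, -0.1959).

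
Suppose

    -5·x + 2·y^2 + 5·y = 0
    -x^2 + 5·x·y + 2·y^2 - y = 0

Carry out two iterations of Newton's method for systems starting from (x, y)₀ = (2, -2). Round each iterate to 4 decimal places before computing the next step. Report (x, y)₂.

(1.4208, -3.5696)

At (2, -2): F = (-12.0000, -14.0000).
Jacobian J = [[-5, 4·y + 5], [-2·x + 5·y, 5·x + 4·y - 1]].
At the point, J = [[-5.0000, -3.0000], [-14.0000, 1.0000]] (det J = -47.0000).
Solving J·Δ = −F gives Δ = (-1.1489, -2.0851).
Then the next iterate is (x, y)₁ = (0.8511, -4.0851).
Round to (0.8511, -4.0851) and repeat: F = (8.695084, 19.352670), J = [[-5.0000, -11.3404], [-22.1277, -13.0849]].
Δ = (0.5697, 0.5155), so (x, y)₂ = (1.4208, -3.5696).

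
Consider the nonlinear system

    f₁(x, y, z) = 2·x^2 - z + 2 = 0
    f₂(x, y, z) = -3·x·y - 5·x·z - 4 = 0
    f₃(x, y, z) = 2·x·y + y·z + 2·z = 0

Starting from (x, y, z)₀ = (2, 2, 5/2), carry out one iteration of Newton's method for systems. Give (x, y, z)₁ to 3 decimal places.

(0.902, 0.699, 1.213)

At (2, 2, 5/2): F = (7.500, -41.000, 18.000).
Jacobian J = [[4·x, 0, -1], [-3·y - 5·z, -3·x, -5·x], [2·y, 2·x + z, y + 2]].
At the point, J = [[8.000, 0.000, -1.000], [-18.500, -6.000, -10.000], [4.000, 6.500, 4.000]] (det J = 424.250).
Solving J·Δ = −F gives Δ = (-1.098, -1.301, -1.287).
Then the next iterate is (x, y, z)₁ = (0.902, 0.699, 1.213).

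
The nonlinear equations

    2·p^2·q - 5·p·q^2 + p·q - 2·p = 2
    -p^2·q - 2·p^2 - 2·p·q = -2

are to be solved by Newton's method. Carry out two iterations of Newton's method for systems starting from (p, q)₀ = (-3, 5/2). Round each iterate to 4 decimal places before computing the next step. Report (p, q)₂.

At (-3, 5/2): F = (135.2500, -23.5000).
Jacobian J = [[4·p·q - 5·q^2 + q - 2, 2·p^2 - 10·p·q + p], [-2·p·q - 4·p - 2·q, -p^2 - 2·p]].
At the point, J = [[-60.7500, 90.0000], [22.0000, -3.0000]] (det J = -1797.7500).
Solving J·Δ = −F gives Δ = (0.9508, -0.8610).
Then the next iterate is (p, q)₁ = (-2.0492, 1.6390).
Round to (-2.0492, 1.6390) and repeat: F = (40.028851, -6.563686), J = [[-27.227160, 39.935629], [11.636078, -0.100821]].
Δ = (0.5587, -0.6214), so (p, q)₂ = (-1.4905, 1.0176).

(-1.4905, 1.0176)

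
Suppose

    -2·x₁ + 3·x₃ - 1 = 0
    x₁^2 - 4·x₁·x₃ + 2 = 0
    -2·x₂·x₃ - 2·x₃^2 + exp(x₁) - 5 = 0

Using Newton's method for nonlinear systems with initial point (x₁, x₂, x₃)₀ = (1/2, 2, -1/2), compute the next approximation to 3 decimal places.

At (1/2, 2, -1/2): F = (-3.500, 3.250, -1.85128).
Jacobian J = [[-2, 0, 3], [2·x₁ - 4·x₃, 0, -4·x₁], [exp(x₁), -2·x₃, -2·x₂ - 4·x₃]].
At the point, J = [[-2.000, 0.000, 3.000], [3.000, 0.000, -2.000], [1.64872, 1.000, -2.000]] (det J = 5.000).
Solving J·Δ = −F gives Δ = (-0.550, 4.358, 0.800).
Then the next iterate is (x₁, x₂, x₃)₁ = (-0.050, 6.358, 0.300).

(-0.050, 6.358, 0.300)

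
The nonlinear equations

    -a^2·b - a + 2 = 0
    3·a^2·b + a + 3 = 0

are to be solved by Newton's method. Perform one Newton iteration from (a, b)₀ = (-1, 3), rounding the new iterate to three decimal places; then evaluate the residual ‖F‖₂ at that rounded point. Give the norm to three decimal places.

At (-1, 3): F = (0.000, 11.000).
Jacobian J = [[-2·a·b - 1, -a^2], [6·a·b + 1, 3·a^2]].
At the point, J = [[5.000, -1.000], [-17.000, 3.000]] (det J = -2.000).
Solving J·Δ = −F gives Δ = (5.500, 27.500).
Then the next iterate is (a, b)₁ = (4.500, 30.500).
Re-evaluating at (4.500, 30.500): F = (-620.125, 1860.375), so ‖F‖₂ = 1961.007.

1961.007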